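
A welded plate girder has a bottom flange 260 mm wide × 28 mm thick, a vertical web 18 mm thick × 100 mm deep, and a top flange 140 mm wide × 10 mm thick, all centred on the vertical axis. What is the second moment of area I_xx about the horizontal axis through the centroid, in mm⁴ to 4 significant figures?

I_xx ≈ 2.161 × 10⁷ mm⁴

Treat the section as a set of non-overlapping primitives; coordinates are from the bounding-box lower-left.
Bottom plate: 260 × 28, A = 7 280 mm², y = 14 mm, Ī = 475 627 mm⁴.
Web plate: 18 × 100, A = 1 800 mm², y = 78 mm, Ī = 1 500 000 mm⁴.
Top plate: 140 × 10, A = 1 400 mm², y = 133 mm, Ī = 11666.7 mm⁴.
Centroid: ȳ = ΣA·y / ΣA = 40.8893 mm.
Transfer each piece to the horizontal axis through the centroid using Ī + A·d² with d = y − 40.8893:
  bottom plate: d = -26.8893 mm → contributes +5 739 323 mm⁴
  web plate: d = 37.1107 mm → contributes +3 978 966 mm⁴
  top plate: d = 92.1107 mm → contributes +11 889 797 mm⁴
Total I = 21 608 085 mm⁴.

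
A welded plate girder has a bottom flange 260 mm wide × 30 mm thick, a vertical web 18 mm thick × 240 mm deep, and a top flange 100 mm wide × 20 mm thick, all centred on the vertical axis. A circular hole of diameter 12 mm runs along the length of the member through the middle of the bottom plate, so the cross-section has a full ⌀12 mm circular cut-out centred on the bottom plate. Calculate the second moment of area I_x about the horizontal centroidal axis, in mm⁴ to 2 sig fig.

Treat the section as a set of non-overlapping primitives; coordinates are from the bounding-box lower-left.
Bottom plate: 260 × 30, A = 7 800 mm², y = 15 mm, Ī = 585 000 mm⁴.
Web plate: 18 × 240, A = 4 320 mm², y = 150 mm, Ī = 20 736 000 mm⁴.
Top plate: 100 × 20, A = 2 000 mm², y = 280 mm, Ī = 66 667 mm⁴.
Hole (subtracted): ⌀12, A = 113.1 mm², y = 15 mm, Ī = 1 018 mm⁴.
Centroid: ȳ = ΣA·y / ΣA = 94.48 mm.
Transfer each piece to the horizontal centroidal axis using Ī + A·d² with d = y − 94.48:
  bottom plate: d = -79.48 mm → contributes +49 852 075 mm⁴
  web plate: d = 55.52 mm → contributes +34 054 622 mm⁴
  top plate: d = 185.5 mm → contributes +68 905 643 mm⁴
  hole: d = -79.48 mm → contributes −715 374 mm⁴
Total I = 152 096 967 mm⁴.

I_x ≈ 1.5 × 10⁸ mm⁴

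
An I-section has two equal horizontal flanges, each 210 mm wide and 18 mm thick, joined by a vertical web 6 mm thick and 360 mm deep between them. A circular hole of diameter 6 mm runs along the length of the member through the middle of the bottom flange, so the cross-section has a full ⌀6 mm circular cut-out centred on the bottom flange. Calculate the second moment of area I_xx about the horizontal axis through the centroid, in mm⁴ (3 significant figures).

I_xx ≈ 2.93 × 10⁸ mm⁴

Split into non-overlapping primitives; take the origin at the lower-left of the bounding box.
Bottom flange: 210 × 18, A = 3 780 mm², y = 9 mm, Ī = 102 060 mm⁴.
Web: 6 × 360, A = 2 160 mm², y = 198 mm, Ī = 23 328 000 mm⁴.
Top flange: 210 × 18, A = 3 780 mm², y = 387 mm, Ī = 102 060 mm⁴.
Hole (subtracted): ⌀6, A = 28.274 mm², y = 9 mm, Ī = 63.617 mm⁴.
Centroid: ȳ = ΣA·y / ΣA = 198.55 mm.
Transfer each piece to the horizontal axis through the centroid using Ī + A·d² with d = y − 198.55:
  bottom flange: d = -189.55 mm → contributes +135 916 427 mm⁴
  web: d = -0.55138 mm → contributes +23 328 657 mm⁴
  top flange: d = 188.45 mm → contributes +134 340 752 mm⁴
  hole: d = -189.55 mm → contributes −1 015 953 mm⁴
Total I = 292 569 882 mm⁴.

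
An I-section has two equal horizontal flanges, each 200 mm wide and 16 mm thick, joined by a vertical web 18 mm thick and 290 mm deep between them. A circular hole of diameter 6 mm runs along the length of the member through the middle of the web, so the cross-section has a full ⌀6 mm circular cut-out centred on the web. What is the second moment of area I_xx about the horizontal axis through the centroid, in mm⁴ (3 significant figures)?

Decompose the section into non-overlapping parts with the origin at the bottom-left of its bounding rectangle.
Bottom flange: 200 × 16, A = 3 200 mm², y = 8 mm, Ī = 68 267 mm⁴.
Web: 18 × 290, A = 5 220 mm², y = 161 mm, Ī = 36 583 500 mm⁴.
Top flange: 200 × 16, A = 3 200 mm², y = 314 mm, Ī = 68 267 mm⁴.
Hole (subtracted): ⌀6, A = 28.274 mm², y = 161 mm, Ī = 63.617 mm⁴.
By symmetry the centroid is at mid-height, ȳ = 161 mm.
Transfer each piece to the horizontal axis through the centroid using Ī + A·d² with d = y − 161:
  bottom flange: d = -153 mm → contributes +74 977 067 mm⁴
  web: d = 0 mm → contributes +36 583 500 mm⁴
  top flange: d = 153 mm → contributes +74 977 067 mm⁴
  hole: d = 0 mm → contributes −63.617 mm⁴
Total I = 186 537 570 mm⁴.

I_xx ≈ 1.87 × 10⁸ mm⁴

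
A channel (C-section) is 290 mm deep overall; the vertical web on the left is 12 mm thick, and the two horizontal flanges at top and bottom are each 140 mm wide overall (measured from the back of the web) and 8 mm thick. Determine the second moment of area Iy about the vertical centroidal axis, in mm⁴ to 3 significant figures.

Split into non-overlapping primitives; take the origin at the lower-left of the bounding box.
Web: 12 × 290, A = 3 480 mm², x = 6 mm, Ī = 41 760 mm⁴.
Top flange (beyond web): 128 × 8, A = 1 024 mm², x = 76 mm, Ī = 1 398 101 mm⁴.
Bottom flange (beyond web): 128 × 8, A = 1 024 mm², x = 76 mm, Ī = 1 398 101 mm⁴.
Centroid: x̄ = ΣA·x / ΣA = 31.933 mm.
Transfer each piece to the vertical centroidal axis using Ī + A·d² with d = x − 31.933:
  web: d = -25.933 mm → contributes +2 382 209 mm⁴
  top flange (beyond web): d = 44.067 mm → contributes +3 386 569 mm⁴
  bottom flange (beyond web): d = 44.067 mm → contributes +3 386 569 mm⁴
Total I = 9 155 346 mm⁴.

Iy ≈ 9.16 × 10⁶ mm⁴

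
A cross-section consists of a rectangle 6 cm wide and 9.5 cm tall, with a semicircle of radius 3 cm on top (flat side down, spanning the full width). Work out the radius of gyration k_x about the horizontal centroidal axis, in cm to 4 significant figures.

Break the section into simple shapes (no overlaps), measuring from the bottom-left corner of the bounding box.
Rectangular body: 6 × 9.5, A = 57 cm², y = 4.75 cm, Ī = 428.688 cm⁴.
Semicircular cap: semicircle r = 3, A = 14.1372 cm², y = 10.7732 cm, Ī = 8.89031 cm⁴.
Centroid: ȳ = ΣA·y / ΣA = 5.947 cm.
Transfer each piece to the horizontal centroidal axis using Ī + A·d² with d = y − 5.947:
  rectangular body: d = -1.197 cm → contributes +510.358 cm⁴
  semicircular cap: d = 4.82623 cm → contributes +338.181 cm⁴
Total I = 848.539 cm⁴.
Radius of gyration: k = √(I/A) = √(848.539 / 71.1372) = 3.45372 cm.

k_x ≈ 3.454 cm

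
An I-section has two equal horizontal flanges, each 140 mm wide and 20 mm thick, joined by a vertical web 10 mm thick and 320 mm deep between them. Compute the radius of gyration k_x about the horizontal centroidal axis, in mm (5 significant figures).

k_x ≈ 146.68 mm

Treat the section as a set of non-overlapping primitives; coordinates are from the bounding-box lower-left.
Bottom flange: 140 × 20, A = 2 800 mm², y = 10 mm, Ī = 93333.33 mm⁴.
Web: 10 × 320, A = 3 200 mm², y = 180 mm, Ī = 27 306 667 mm⁴.
Top flange: 140 × 20, A = 2 800 mm², y = 350 mm, Ī = 93333.33 mm⁴.
By symmetry the centroid is at mid-height, ȳ = 180 mm.
Transfer each piece to the horizontal centroidal axis using Ī + A·d² with d = y − 180:
  bottom flange: d = -170 mm → contributes +81 013 333 mm⁴
  web: d = 0 mm → contributes +27 306 667 mm⁴
  top flange: d = 170 mm → contributes +81 013 333 mm⁴
Total I = 189 333 333 mm⁴.
Radius of gyration: k = √(I/A) = √(189 333 333 / 8 800) = 146.6804 mm.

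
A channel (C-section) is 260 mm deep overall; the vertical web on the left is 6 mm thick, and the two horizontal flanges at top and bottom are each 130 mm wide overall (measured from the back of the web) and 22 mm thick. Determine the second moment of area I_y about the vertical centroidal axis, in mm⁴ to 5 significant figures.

I_y ≈ 1.2121 × 10⁷ mm⁴

Break the section into simple shapes (no overlaps), measuring from the bottom-left corner of the bounding box.
Web: 6 × 260, A = 1 560 mm², x = 3 mm, Ī = 4 680 mm⁴.
Top flange (beyond web): 124 × 22, A = 2 728 mm², x = 68 mm, Ī = 3 495 477 mm⁴.
Bottom flange (beyond web): 124 × 22, A = 2 728 mm², x = 68 mm, Ī = 3 495 477 mm⁴.
Centroid: x̄ = ΣA·x / ΣA = 53.54732 mm.
Transfer each piece to the vertical centroidal axis using Ī + A·d² with d = x − 53.54732:
  web: d = -50.54732 mm → contributes +3 990 529 mm⁴
  top flange (beyond web): d = 14.45268 mm → contributes +4 065 302 mm⁴
  bottom flange (beyond web): d = 14.45268 mm → contributes +4 065 302 mm⁴
Total I = 12 121 133 mm⁴.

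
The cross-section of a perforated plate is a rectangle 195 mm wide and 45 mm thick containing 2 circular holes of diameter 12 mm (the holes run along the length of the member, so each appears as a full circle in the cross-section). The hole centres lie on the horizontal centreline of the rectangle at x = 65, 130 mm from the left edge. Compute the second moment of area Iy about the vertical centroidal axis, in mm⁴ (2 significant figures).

Treat the section as a set of non-overlapping primitives; coordinates are from the bounding-box lower-left.
Plate: 195 × 45, A = 8 775 mm², x = 97.5 mm, Ī = 27 805 781 mm⁴.
Hole 1 (subtracted): ⌀12, A = 113.1 mm², x = 65 mm, Ī = 1 018 mm⁴.
Hole 2 (subtracted): ⌀12, A = 113.1 mm², x = 130 mm, Ī = 1 018 mm⁴.
By symmetry the centroid is at mid-width, x̄ = 97.5 mm.
Transfer each piece to the vertical centroidal axis using Ī + A·d² with d = x − 97.5:
  plate: d = 0 mm → contributes +27 805 781 mm⁴
  hole 1: d = -32.5 mm → contributes −120 477 mm⁴
  hole 2: d = 32.5 mm → contributes −120 477 mm⁴
Total I = 27 564 827 mm⁴.

Iy ≈ 2.8 × 10⁷ mm⁴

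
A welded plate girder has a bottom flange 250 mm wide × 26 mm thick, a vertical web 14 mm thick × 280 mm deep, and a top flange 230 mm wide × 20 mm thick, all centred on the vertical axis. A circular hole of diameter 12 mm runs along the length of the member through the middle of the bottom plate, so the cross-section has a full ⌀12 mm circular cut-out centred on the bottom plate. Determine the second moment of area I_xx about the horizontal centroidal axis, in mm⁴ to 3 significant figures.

I_xx ≈ 2.74 × 10⁸ mm⁴

Break the section into simple shapes (no overlaps), measuring from the bottom-left corner of the bounding box.
Bottom plate: 250 × 26, A = 6 500 mm², y = 13 mm, Ī = 366 167 mm⁴.
Web plate: 14 × 280, A = 3 920 mm², y = 166 mm, Ī = 25 610 667 mm⁴.
Top plate: 230 × 20, A = 4 600 mm², y = 316 mm, Ī = 153 333 mm⁴.
Hole (subtracted): ⌀12, A = 113.1 mm², y = 13 mm, Ī = 1017.9 mm⁴.
Centroid: ȳ = ΣA·y / ΣA = 146.73 mm.
Transfer each piece to the horizontal centroidal axis using Ī + A·d² with d = y − 146.73:
  bottom plate: d = -133.73 mm → contributes +116 617 287 mm⁴
  web plate: d = 19.266 mm → contributes +27 065 685 mm⁴
  top plate: d = 169.27 mm → contributes +131 947 806 mm⁴
  hole: d = -133.73 mm → contributes −2 023 740 mm⁴
Total I = 273 607 038 mm⁴.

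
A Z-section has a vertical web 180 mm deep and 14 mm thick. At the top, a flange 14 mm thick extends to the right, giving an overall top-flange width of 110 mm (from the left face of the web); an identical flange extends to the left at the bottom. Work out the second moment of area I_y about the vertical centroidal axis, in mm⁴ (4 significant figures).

Break the section into simple shapes (no overlaps), measuring from the bottom-left corner of the bounding box.
Web: 14 × 180, A = 2 520 mm², x = 103 mm, Ī = 41 160 mm⁴.
Top flange (beyond web): 96 × 14, A = 1 344 mm², x = 158 mm, Ī = 1 032 192 mm⁴.
Bottom flange (beyond web): 96 × 14, A = 1 344 mm², x = 48 mm, Ī = 1 032 192 mm⁴.
Centroid: x̄ = ΣA·x / ΣA = 103 mm.
Transfer each piece to the vertical centroidal axis using Ī + A·d² with d = x − 103:
  web: d = 0 mm → contributes +41 160 mm⁴
  top flange (beyond web): d = 55 mm → contributes +5 097 792 mm⁴
  bottom flange (beyond web): d = -55 mm → contributes +5 097 792 mm⁴
Total I = 10 236 744 mm⁴.

I_y ≈ 1.024 × 10⁷ mm⁴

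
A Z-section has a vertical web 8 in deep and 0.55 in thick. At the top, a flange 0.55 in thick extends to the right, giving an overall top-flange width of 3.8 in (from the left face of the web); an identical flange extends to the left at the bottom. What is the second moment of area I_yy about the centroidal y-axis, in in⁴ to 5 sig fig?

Treat the section as a set of non-overlapping primitives; coordinates are from the bounding-box lower-left.
Web: 0.55 × 8, A = 4.4 in², x = 3.525 in, Ī = 0.1109167 in⁴.
Top flange (beyond web): 3.25 × 0.55, A = 1.7875 in², x = 5.425 in, Ī = 1.573372 in⁴.
Bottom flange (beyond web): 3.25 × 0.55, A = 1.7875 in², x = 1.625 in, Ī = 1.573372 in⁴.
Centroid: x̄ = ΣA·x / ΣA = 3.525 in.
Transfer each piece to the centroidal y-axis using Ī + A·d² with d = x − 3.525:
  web: d = 0 in → contributes +0.1109167 in⁴
  top flange (beyond web): d = 1.9 in → contributes +8.026247 in⁴
  bottom flange (beyond web): d = -1.9 in → contributes +8.026247 in⁴
Total I = 16.16341 in⁴.

I_yy ≈ 16.163 in⁴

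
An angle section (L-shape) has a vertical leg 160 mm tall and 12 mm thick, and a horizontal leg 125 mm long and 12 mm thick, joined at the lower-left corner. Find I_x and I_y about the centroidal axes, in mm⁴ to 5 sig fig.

I_x ≈ 8.4642 × 10⁶ mm⁴, I_y ≈ 4.5703 × 10⁶ mm⁴

Decompose the section into non-overlapping parts with the origin at the bottom-left of its bounding rectangle.
Vertical leg: 12 × 160, A = 1 920 mm², y = 80 mm, Ī = 4 096 000 mm⁴.
Horizontal leg (remainder): 113 × 12, A = 1 356 mm², y = 6 mm, Ī = 16 272 mm⁴.
Centroid: ȳ = ΣA·y / ΣA = 49.36996 mm.
Transfer each piece to the centroidal x-axis using Ī + A·d² with d = y − 49.36996:
  vertical leg: d = 30.63004 mm → contributes +5 897 342 mm⁴
  horizontal leg (remainder): d = -43.36996 mm → contributes +2 566 845 mm⁴
Total I = 8 464 188 mm⁴.
For the y-axis: x̄ = 31.86996 mm.
Repeating about the centroidal y-axis gives I_y = 4 570 333 mm⁴.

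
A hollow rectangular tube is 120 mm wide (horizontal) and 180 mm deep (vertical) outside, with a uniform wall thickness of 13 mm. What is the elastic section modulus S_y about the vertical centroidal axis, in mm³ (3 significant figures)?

Break the section into simple shapes (no overlaps), measuring from the bottom-left corner of the bounding box.
Outer rectangle: 120 × 180, A = 21 600 mm², x = 60 mm, Ī = 25 920 000 mm⁴.
Inner void (subtracted): 94 × 154, A = 14 476 mm², x = 60 mm, Ī = 10 659 161 mm⁴.
By symmetry the centroid is at mid-width, x̄ = 60 mm.
All pieces are centred on the vertical centroidal axis, so I = ΣĪ (holes subtracted) = 15 260 839 mm⁴.
Extreme fibre distance c = 60 mm; S = I/c = 254 347 mm³.

S_y ≈ 2.54 × 10⁵ mm³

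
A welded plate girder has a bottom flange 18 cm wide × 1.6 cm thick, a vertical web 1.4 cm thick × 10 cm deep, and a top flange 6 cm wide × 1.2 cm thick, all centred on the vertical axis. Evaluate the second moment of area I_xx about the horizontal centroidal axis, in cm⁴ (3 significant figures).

Decompose the section into non-overlapping parts with the origin at the bottom-left of its bounding rectangle.
Bottom plate: 18 × 1.6, A = 28.8 cm², y = 0.8 cm, Ī = 6.144 cm⁴.
Web plate: 1.4 × 10, A = 14 cm², y = 6.6 cm, Ī = 116.67 cm⁴.
Top plate: 6 × 1.2, A = 7.2 cm², y = 12.2 cm, Ī = 0.864 cm⁴.
Centroid: ȳ = ΣA·y / ΣA = 4.0656 cm.
Transfer each piece to the horizontal centroidal axis using Ī + A·d² with d = y − 4.0656:
  bottom plate: d = -3.2656 cm → contributes +313.27 cm⁴
  web plate: d = 2.5344 cm → contributes +206.59 cm⁴
  top plate: d = 8.1344 cm → contributes +477.28 cm⁴
Total I = 997.14 cm⁴.

I_xx ≈ 997 cm⁴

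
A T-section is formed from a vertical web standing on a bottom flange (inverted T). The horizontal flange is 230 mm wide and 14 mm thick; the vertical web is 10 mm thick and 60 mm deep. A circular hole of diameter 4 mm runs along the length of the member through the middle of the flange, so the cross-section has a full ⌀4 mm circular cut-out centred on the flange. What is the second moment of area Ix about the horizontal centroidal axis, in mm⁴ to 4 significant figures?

Break the section into simple shapes (no overlaps), measuring from the bottom-left corner of the bounding box.
Flange: 230 × 14, A = 3 220 mm², y = 7 mm, Ī = 52593.3 mm⁴.
Web: 10 × 60, A = 600 mm², y = 44 mm, Ī = 180 000 mm⁴.
Hole (subtracted): ⌀4, A = 12.5664 mm², y = 7 mm, Ī = 12.5664 mm⁴.
Centroid: ȳ = ΣA·y / ΣA = 12.8307 mm.
Transfer each piece to the horizontal centroidal axis using Ī + A·d² with d = y − 12.8307:
  flange: d = -5.8307 mm → contributes +162 064 mm⁴
  web: d = 31.1693 mm → contributes +762 915 mm⁴
  hole: d = -5.8307 mm → contributes −439.786 mm⁴
Total I = 924 539 mm⁴.

Ix ≈ 9.245 × 10⁵ mm⁴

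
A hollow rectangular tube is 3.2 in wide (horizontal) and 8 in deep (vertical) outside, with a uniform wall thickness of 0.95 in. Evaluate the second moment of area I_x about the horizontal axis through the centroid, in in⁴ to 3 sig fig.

Break the section into simple shapes (no overlaps), measuring from the bottom-left corner of the bounding box.
Outer rectangle: 3.2 × 8, A = 25.6 in², y = 4 in, Ī = 136.53 in⁴.
Inner void (subtracted): 1.3 × 6.1, A = 7.93 in², y = 4 in, Ī = 24.59 in⁴.
By symmetry the centroid is at mid-height, ȳ = 4 in.
All pieces are centred on the horizontal axis through the centroid, so I = ΣĪ (holes subtracted) = 111.94 in⁴.

I_x ≈ 112 in⁴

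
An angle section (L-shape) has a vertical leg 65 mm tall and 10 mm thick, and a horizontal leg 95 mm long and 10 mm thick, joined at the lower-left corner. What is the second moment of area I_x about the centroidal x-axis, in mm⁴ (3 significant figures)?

Treat the section as a set of non-overlapping primitives; coordinates are from the bounding-box lower-left.
Vertical leg: 10 × 65, A = 650 mm², y = 32.5 mm, Ī = 228 854 mm⁴.
Horizontal leg (remainder): 85 × 10, A = 850 mm², y = 5 mm, Ī = 7083.3 mm⁴.
Centroid: ȳ = ΣA·y / ΣA = 16.917 mm.
Transfer each piece to the centroidal x-axis using Ī + A·d² with d = y − 16.917:
  vertical leg: d = 15.583 mm → contributes +386 700 mm⁴
  horizontal leg (remainder): d = -11.917 mm → contributes +127 789 mm⁴
Total I = 514 490 mm⁴.

I_x ≈ 5.14 × 10⁵ mm⁴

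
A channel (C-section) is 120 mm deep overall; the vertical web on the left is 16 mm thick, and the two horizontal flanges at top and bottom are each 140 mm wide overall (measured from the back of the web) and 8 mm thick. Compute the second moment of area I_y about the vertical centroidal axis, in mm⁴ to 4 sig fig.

I_y ≈ 7.364 × 10⁶ mm⁴

Break the section into simple shapes (no overlaps), measuring from the bottom-left corner of the bounding box.
Web: 16 × 120, A = 1 920 mm², x = 8 mm, Ī = 40 960 mm⁴.
Top flange (beyond web): 124 × 8, A = 992 mm², x = 78 mm, Ī = 1 271 083 mm⁴.
Bottom flange (beyond web): 124 × 8, A = 992 mm², x = 78 mm, Ī = 1 271 083 mm⁴.
Centroid: x̄ = ΣA·x / ΣA = 43.5738 mm.
Transfer each piece to the vertical centroidal axis using Ī + A·d² with d = x − 43.5738:
  web: d = -35.5738 mm → contributes +2 470 707 mm⁴
  top flange (beyond web): d = 34.4262 mm → contributes +2 446 767 mm⁴
  bottom flange (beyond web): d = 34.4262 mm → contributes +2 446 767 mm⁴
Total I = 7 364 240 mm⁴.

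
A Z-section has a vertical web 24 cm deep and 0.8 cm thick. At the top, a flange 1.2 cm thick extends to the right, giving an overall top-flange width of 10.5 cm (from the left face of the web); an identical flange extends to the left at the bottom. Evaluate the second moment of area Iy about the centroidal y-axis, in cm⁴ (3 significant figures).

Split into non-overlapping primitives; take the origin at the lower-left of the bounding box.
Web: 0.8 × 24, A = 19.2 cm², x = 10.1 cm, Ī = 1.024 cm⁴.
Top flange (beyond web): 9.7 × 1.2, A = 11.64 cm², x = 15.35 cm, Ī = 91.267 cm⁴.
Bottom flange (beyond web): 9.7 × 1.2, A = 11.64 cm², x = 4.85 cm, Ī = 91.267 cm⁴.
Centroid: x̄ = ΣA·x / ΣA = 10.1 cm.
Transfer each piece to the centroidal y-axis using Ī + A·d² with d = x − 10.1:
  web: d = 0 cm → contributes +1.024 cm⁴
  top flange (beyond web): d = 5.25 cm → contributes +412.09 cm⁴
  bottom flange (beyond web): d = -5.25 cm → contributes +412.09 cm⁴
Total I = 825.21 cm⁴.

Iy ≈ 825 cm⁴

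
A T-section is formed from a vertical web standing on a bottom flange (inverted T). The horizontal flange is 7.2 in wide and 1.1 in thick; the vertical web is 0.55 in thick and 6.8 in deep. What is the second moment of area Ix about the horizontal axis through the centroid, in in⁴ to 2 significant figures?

Split into non-overlapping primitives; take the origin at the lower-left of the bounding box.
Flange: 7.2 × 1.1, A = 7.92 in², y = 0.55 in, Ī = 0.7986 in⁴.
Web: 0.55 × 6.8, A = 3.74 in², y = 4.5 in, Ī = 14.41 in⁴.
Centroid: ȳ = ΣA·y / ΣA = 1.817 in.
Transfer each piece to the horizontal axis through the centroid using Ī + A·d² with d = y − 1.817:
  flange: d = -1.267 in → contributes +13.51 in⁴
  web: d = 2.683 in → contributes +41.33 in⁴
Total I = 54.85 in⁴.

Ix ≈ 55 in⁴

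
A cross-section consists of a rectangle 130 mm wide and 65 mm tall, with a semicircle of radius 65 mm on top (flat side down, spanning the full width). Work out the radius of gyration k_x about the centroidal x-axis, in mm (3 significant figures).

k_x ≈ 34.9 mm

Split into non-overlapping primitives; take the origin at the lower-left of the bounding box.
Rectangular body: 130 × 65, A = 8 450 mm², y = 32.5 mm, Ī = 2 975 104 mm⁴.
Semicircular cap: semicircle r = 65, A = 6636.6 mm², y = 92.587 mm, Ī = 1 959 230 mm⁴.
Centroid: ȳ = ΣA·y / ΣA = 58.932 mm.
Transfer each piece to the centroidal x-axis using Ī + A·d² with d = y − 58.932:
  rectangular body: d = -26.432 mm → contributes +8 878 818 mm⁴
  semicircular cap: d = 33.655 mm → contributes +9 476 072 mm⁴
Total I = 18 354 890 mm⁴.
Radius of gyration: k = √(I/A) = √(18 354 890 / 15 087) = 34.88 mm.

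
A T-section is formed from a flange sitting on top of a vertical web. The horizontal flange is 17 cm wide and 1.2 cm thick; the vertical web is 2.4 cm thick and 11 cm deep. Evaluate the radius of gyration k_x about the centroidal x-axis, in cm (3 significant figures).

k_x ≈ 3.86 cm

Decompose the section into non-overlapping parts with the origin at the bottom-left of its bounding rectangle.
Flange: 17 × 1.2, A = 20.4 cm², y = 11.6 cm, Ī = 2.448 cm⁴.
Web: 2.4 × 11, A = 26.4 cm², y = 5.5 cm, Ī = 266.2 cm⁴.
Centroid: ȳ = ΣA·y / ΣA = 8.159 cm.
Transfer each piece to the centroidal x-axis using Ī + A·d² with d = y − 8.159:
  flange: d = 3.441 cm → contributes +244 cm⁴
  web: d = -2.659 cm → contributes +452.85 cm⁴
Total I = 696.85 cm⁴.
Radius of gyration: k = √(I/A) = √(696.85 / 46.8) = 3.8587 cm.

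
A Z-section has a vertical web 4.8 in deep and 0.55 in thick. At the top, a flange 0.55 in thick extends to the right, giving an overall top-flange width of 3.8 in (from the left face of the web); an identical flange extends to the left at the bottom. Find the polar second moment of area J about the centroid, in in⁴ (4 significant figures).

J ≈ 37.42 in⁴

Break the section into simple shapes (no overlaps), measuring from the bottom-left corner of the bounding box.
Web: 0.55 × 4.8, A = 2.64 in², y = 2.4 in, Ī = 5.0688 in⁴.
Top flange (beyond web): 3.25 × 0.55, A = 1.7875 in², y = 4.525 in, Ī = 0.0450599 in⁴.
Bottom flange (beyond web): 3.25 × 0.55, A = 1.7875 in², y = 0.275 in, Ī = 0.0450599 in⁴.
Centroid: ȳ = ΣA·y / ΣA = 2.4 in.
Transfer each piece to the centroidal x-axis using Ī + A·d² with d = y − 2.4:
  web: d = 0 in → contributes +5.0688 in⁴
  top flange (beyond web): d = 2.125 in → contributes +8.11674 in⁴
  bottom flange (beyond web): d = -2.125 in → contributes +8.11674 in⁴
Total I = 21.3023 in⁴.
For the y-axis: x̄ = 3.525 in.
Repeating about the centroidal y-axis gives I_y = 16.119 in⁴.
Polar second moment: J = I_x + I_y = 37.4213 in⁴.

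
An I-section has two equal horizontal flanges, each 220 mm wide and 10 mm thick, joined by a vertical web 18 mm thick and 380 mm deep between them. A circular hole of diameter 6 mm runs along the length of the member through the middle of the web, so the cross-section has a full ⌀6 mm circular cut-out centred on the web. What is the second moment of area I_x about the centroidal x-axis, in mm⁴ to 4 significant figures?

I_x ≈ 2.497 × 10⁸ mm⁴

Break the section into simple shapes (no overlaps), measuring from the bottom-left corner of the bounding box.
Bottom flange: 220 × 10, A = 2 200 mm², y = 5 mm, Ī = 18333.3 mm⁴.
Web: 18 × 380, A = 6 840 mm², y = 200 mm, Ī = 82 308 000 mm⁴.
Top flange: 220 × 10, A = 2 200 mm², y = 395 mm, Ī = 18333.3 mm⁴.
Hole (subtracted): ⌀6, A = 28.2743 mm², y = 200 mm, Ī = 63.6173 mm⁴.
By symmetry the centroid is at mid-height, ȳ = 200 mm.
Transfer each piece to the centroidal x-axis using Ī + A·d² with d = y − 200:
  bottom flange: d = -195 mm → contributes +83 673 333 mm⁴
  web: d = 0 mm → contributes +82 308 000 mm⁴
  top flange: d = 195 mm → contributes +83 673 333 mm⁴
  hole: d = 0 mm → contributes −63.6173 mm⁴
Total I = 249 654 603 mm⁴.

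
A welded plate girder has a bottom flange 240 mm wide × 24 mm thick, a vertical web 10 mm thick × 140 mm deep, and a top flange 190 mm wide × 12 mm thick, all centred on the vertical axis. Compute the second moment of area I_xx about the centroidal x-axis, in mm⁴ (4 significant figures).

I_xx ≈ 4.502 × 10⁷ mm⁴

Decompose the section into non-overlapping parts with the origin at the bottom-left of its bounding rectangle.
Bottom plate: 240 × 24, A = 5 760 mm², y = 12 mm, Ī = 276 480 mm⁴.
Web plate: 10 × 140, A = 1 400 mm², y = 94 mm, Ī = 2 286 667 mm⁴.
Top plate: 190 × 12, A = 2 280 mm², y = 170 mm, Ī = 27 360 mm⁴.
Centroid: ȳ = ΣA·y / ΣA = 62.322 mm.
Transfer each piece to the centroidal x-axis using Ī + A·d² with d = y − 62.322:
  bottom plate: d = -50.322 mm → contributes +14 862 569 mm⁴
  web plate: d = 31.678 mm → contributes +3 691 558 mm⁴
  top plate: d = 107.678 mm → contributes +26 462 921 mm⁴
Total I = 45 017 048 mm⁴.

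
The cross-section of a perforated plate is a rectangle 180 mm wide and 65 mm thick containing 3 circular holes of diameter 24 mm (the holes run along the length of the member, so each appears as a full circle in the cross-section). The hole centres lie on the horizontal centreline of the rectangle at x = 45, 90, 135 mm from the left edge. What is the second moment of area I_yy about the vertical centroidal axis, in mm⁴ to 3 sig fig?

I_yy ≈ 2.97 × 10⁷ mm⁴

Treat the section as a set of non-overlapping primitives; coordinates are from the bounding-box lower-left.
Plate: 180 × 65, A = 11 700 mm², x = 90 mm, Ī = 31 590 000 mm⁴.
Hole 1 (subtracted): ⌀24, A = 452.39 mm², x = 45 mm, Ī = 16 286 mm⁴.
Hole 2 (subtracted): ⌀24, A = 452.39 mm², x = 90 mm, Ī = 16 286 mm⁴.
Hole 3 (subtracted): ⌀24, A = 452.39 mm², x = 135 mm, Ī = 16 286 mm⁴.
By symmetry the centroid is at mid-width, x̄ = 90 mm.
Transfer each piece to the vertical centroidal axis using Ī + A·d² with d = x − 90:
  plate: d = 0 mm → contributes +31 590 000 mm⁴
  hole 1: d = -45 mm → contributes −932 374 mm⁴
  hole 2: d = 0 mm → contributes −16 286 mm⁴
  hole 3: d = 45 mm → contributes −932 374 mm⁴
Total I = 29 708 965 mm⁴.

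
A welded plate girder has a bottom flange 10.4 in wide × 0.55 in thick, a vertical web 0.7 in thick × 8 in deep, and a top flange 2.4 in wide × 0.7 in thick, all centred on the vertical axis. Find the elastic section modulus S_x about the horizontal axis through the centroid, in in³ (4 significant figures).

Decompose the section into non-overlapping parts with the origin at the bottom-left of its bounding rectangle.
Bottom plate: 10.4 × 0.55, A = 5.72 in², y = 0.275 in, Ī = 0.144192 in⁴.
Web plate: 0.7 × 8, A = 5.6 in², y = 4.55 in, Ī = 29.8667 in⁴.
Top plate: 2.4 × 0.7, A = 1.68 in², y = 8.9 in, Ī = 0.0686 in⁴.
Centroid: ȳ = ΣA·y / ΣA = 3.23115 in.
Transfer each piece to the horizontal axis through the centroid using Ī + A·d² with d = y − 3.23115:
  bottom plate: d = -2.95615 in → contributes +50.1304 in⁴
  web plate: d = 1.31885 in → contributes +39.6071 in⁴
  top plate: d = 5.66885 in → contributes +54.0568 in⁴
Total I = 143.794 in⁴.
Extreme fibre distance c = 6.01885 in; S = I/c = 23.8907 in³.

S_x ≈ 23.89 in³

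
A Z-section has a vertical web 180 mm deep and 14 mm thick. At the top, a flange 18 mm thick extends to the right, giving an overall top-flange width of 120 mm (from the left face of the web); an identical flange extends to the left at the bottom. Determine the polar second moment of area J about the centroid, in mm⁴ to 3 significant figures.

J ≈ 4.93 × 10⁷ mm⁴

Treat the section as a set of non-overlapping primitives; coordinates are from the bounding-box lower-left.
Web: 14 × 180, A = 2 520 mm², y = 90 mm, Ī = 6 804 000 mm⁴.
Top flange (beyond web): 106 × 18, A = 1 908 mm², y = 171 mm, Ī = 51 516 mm⁴.
Bottom flange (beyond web): 106 × 18, A = 1 908 mm², y = 9 mm, Ī = 51 516 mm⁴.
Centroid: ȳ = ΣA·y / ΣA = 90 mm.
Transfer each piece to the centroidal x-axis using Ī + A·d² with d = y − 90:
  web: d = 0 mm → contributes +6 804 000 mm⁴
  top flange (beyond web): d = 81 mm → contributes +12 569 904 mm⁴
  bottom flange (beyond web): d = -81 mm → contributes +12 569 904 mm⁴
Total I = 31 943 808 mm⁴.
For the y-axis: x̄ = 113 mm.
Repeating about the centroidal y-axis gives I_y = 17 351 808 mm⁴.
Polar second moment: J = I_x + I_y = 49 295 616 mm⁴.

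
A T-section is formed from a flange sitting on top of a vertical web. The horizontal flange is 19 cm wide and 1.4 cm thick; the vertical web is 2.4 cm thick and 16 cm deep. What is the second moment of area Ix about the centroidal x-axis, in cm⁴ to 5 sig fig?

Break the section into simple shapes (no overlaps), measuring from the bottom-left corner of the bounding box.
Flange: 19 × 1.4, A = 26.6 cm², y = 16.7 cm, Ī = 4.344667 cm⁴.
Web: 2.4 × 16, A = 38.4 cm², y = 8 cm, Ī = 819.2 cm⁴.
Centroid: ȳ = ΣA·y / ΣA = 11.56031 cm.
Transfer each piece to the centroidal x-axis using Ī + A·d² with d = y − 11.56031:
  flange: d = 5.139692 cm → contributes +707.0219 cm⁴
  web: d = -3.560308 cm → contributes +1305.95 cm⁴
Total I = 2012.972 cm⁴.

Ix ≈ 2013.0 cm⁴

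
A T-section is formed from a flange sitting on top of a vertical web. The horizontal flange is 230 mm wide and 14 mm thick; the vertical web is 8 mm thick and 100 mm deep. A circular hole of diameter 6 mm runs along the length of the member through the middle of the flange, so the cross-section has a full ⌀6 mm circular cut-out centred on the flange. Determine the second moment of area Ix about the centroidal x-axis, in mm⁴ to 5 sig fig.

Treat the section as a set of non-overlapping primitives; coordinates are from the bounding-box lower-left.
Flange: 230 × 14, A = 3 220 mm², y = 107 mm, Ī = 52593.33 mm⁴.
Web: 8 × 100, A = 800 mm², y = 50 mm, Ī = 666666.7 mm⁴.
Hole (subtracted): ⌀6, A = 28.27433 mm², y = 107 mm, Ī = 63.61725 mm⁴.
Centroid: ȳ = ΣA·y / ΣA = 95.57637 mm.
Transfer each piece to the centroidal x-axis using Ī + A·d² with d = y − 95.57637:
  flange: d = 11.42363 mm → contributes +472801.2 mm⁴
  web: d = -45.57637 mm → contributes +2 328 431 mm⁴
  hole: d = 11.42363 mm → contributes −3753.399 mm⁴
Total I = 2 797 479 mm⁴.

Ix ≈ 2.7975 × 10⁶ mm⁴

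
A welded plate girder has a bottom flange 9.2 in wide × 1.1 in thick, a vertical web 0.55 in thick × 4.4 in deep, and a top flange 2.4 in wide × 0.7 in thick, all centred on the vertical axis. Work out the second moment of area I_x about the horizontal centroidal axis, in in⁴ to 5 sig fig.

Treat the section as a set of non-overlapping primitives; coordinates are from the bounding-box lower-left.
Bottom plate: 9.2 × 1.1, A = 10.12 in², y = 0.55 in, Ī = 1.020433 in⁴.
Web plate: 0.55 × 4.4, A = 2.42 in², y = 3.3 in, Ī = 3.904267 in⁴.
Top plate: 2.4 × 0.7, A = 1.68 in², y = 5.85 in, Ī = 0.0686 in⁴.
Centroid: ȳ = ΣA·y / ΣA = 1.644163 in.
Transfer each piece to the horizontal centroidal axis using Ī + A·d² with d = y − 1.644163:
  bottom plate: d = -1.094163 in → contributes +13.13603 in⁴
  web plate: d = 1.655837 in → contributes +10.53941 in⁴
  top plate: d = 4.205837 in → contributes +29.78623 in⁴
Total I = 53.46167 in⁴.

I_x ≈ 53.462 in⁴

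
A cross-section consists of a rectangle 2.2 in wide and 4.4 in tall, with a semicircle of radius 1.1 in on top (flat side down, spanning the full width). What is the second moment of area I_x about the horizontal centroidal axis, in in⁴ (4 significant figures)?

I_x ≈ 27.08 in⁴

Treat the section as a set of non-overlapping primitives; coordinates are from the bounding-box lower-left.
Rectangular body: 2.2 × 4.4, A = 9.68 in², y = 2.2 in, Ī = 15.6171 in⁴.
Semicircular cap: semicircle r = 1.1, A = 1.90066 in², y = 4.86685 in, Ī = 0.160695 in⁴.
Centroid: ȳ = ΣA·y / ΣA = 2.63769 in.
Transfer each piece to the horizontal centroidal axis using Ī + A·d² with d = y − 2.63769:
  rectangular body: d = -0.437695 in → contributes +17.4715 in⁴
  semicircular cap: d = 2.22916 in → contributes +9.60539 in⁴
Total I = 27.0769 in⁴.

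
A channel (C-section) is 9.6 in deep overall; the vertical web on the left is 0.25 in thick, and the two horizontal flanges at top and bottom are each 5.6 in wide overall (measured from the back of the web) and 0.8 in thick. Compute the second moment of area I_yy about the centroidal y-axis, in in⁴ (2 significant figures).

Split into non-overlapping primitives; take the origin at the lower-left of the bounding box.
Web: 0.25 × 9.6, A = 2.4 in², x = 0.125 in, Ī = 0.0125 in⁴.
Top flange (beyond web): 5.35 × 0.8, A = 4.28 in², x = 2.925 in, Ī = 10.21 in⁴.
Bottom flange (beyond web): 5.35 × 0.8, A = 4.28 in², x = 2.925 in, Ī = 10.21 in⁴.
Centroid: x̄ = ΣA·x / ΣA = 2.312 in.
Transfer each piece to the centroidal y-axis using Ī + A·d² with d = x − 2.312:
  web: d = -2.187 in → contributes +11.49 in⁴
  top flange (beyond web): d = 0.6131 in → contributes +11.82 in⁴
  bottom flange (beyond web): d = 0.6131 in → contributes +11.82 in⁴
Total I = 35.13 in⁴.

I_yy ≈ 35 in⁴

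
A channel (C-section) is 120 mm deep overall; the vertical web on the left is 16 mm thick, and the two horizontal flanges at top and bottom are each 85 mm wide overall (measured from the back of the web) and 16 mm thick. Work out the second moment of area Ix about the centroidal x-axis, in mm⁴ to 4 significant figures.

Break the section into simple shapes (no overlaps), measuring from the bottom-left corner of the bounding box.
Web: 16 × 120, A = 1 920 mm², y = 60 mm, Ī = 2 304 000 mm⁴.
Top flange (beyond web): 69 × 16, A = 1 104 mm², y = 112 mm, Ī = 23 552 mm⁴.
Bottom flange (beyond web): 69 × 16, A = 1 104 mm², y = 8 mm, Ī = 23 552 mm⁴.
By symmetry the centroid is at mid-height, ȳ = 60 mm.
Transfer each piece to the centroidal x-axis using Ī + A·d² with d = y − 60:
  web: d = 0 mm → contributes +2 304 000 mm⁴
  top flange (beyond web): d = 52 mm → contributes +3 008 768 mm⁴
  bottom flange (beyond web): d = -52 mm → contributes +3 008 768 mm⁴
Total I = 8 321 536 mm⁴.

Ix ≈ 8.322 × 10⁶ mm⁴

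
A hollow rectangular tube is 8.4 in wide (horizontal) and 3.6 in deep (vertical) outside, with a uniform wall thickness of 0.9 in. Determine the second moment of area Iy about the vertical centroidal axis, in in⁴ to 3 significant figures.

Treat the section as a set of non-overlapping primitives; coordinates are from the bounding-box lower-left.
Outer rectangle: 8.4 × 3.6, A = 30.24 in², x = 4.2 in, Ī = 177.81 in⁴.
Inner void (subtracted): 6.6 × 1.8, A = 11.88 in², x = 4.2 in, Ī = 43.124 in⁴.
By symmetry the centroid is at mid-width, x̄ = 4.2 in.
All pieces are centred on the vertical centroidal axis, so I = ΣĪ (holes subtracted) = 134.69 in⁴.

Iy ≈ 135 in⁴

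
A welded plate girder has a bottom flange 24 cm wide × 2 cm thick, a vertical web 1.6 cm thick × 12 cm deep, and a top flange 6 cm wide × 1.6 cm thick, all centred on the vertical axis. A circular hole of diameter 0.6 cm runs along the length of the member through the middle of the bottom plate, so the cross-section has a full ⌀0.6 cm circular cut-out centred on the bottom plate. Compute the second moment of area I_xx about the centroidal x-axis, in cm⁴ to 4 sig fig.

Break the section into simple shapes (no overlaps), measuring from the bottom-left corner of the bounding box.
Bottom plate: 24 × 2, A = 48 cm², y = 1 cm, Ī = 16 cm⁴.
Web plate: 1.6 × 12, A = 19.2 cm², y = 8 cm, Ī = 230.4 cm⁴.
Top plate: 6 × 1.6, A = 9.6 cm², y = 14.8 cm, Ī = 2.048 cm⁴.
Hole (subtracted): ⌀0.6, A = 0.282743 cm², y = 1 cm, Ī = 0.00636173 cm⁴.
Centroid: ȳ = ΣA·y / ΣA = 4.48784 cm.
Transfer each piece to the centroidal x-axis using Ī + A·d² with d = y − 4.48784:
  bottom plate: d = -3.48784 cm → contributes +599.922 cm⁴
  web plate: d = 3.51216 cm → contributes +467.237 cm⁴
  top plate: d = 10.3122 cm → contributes +1022.92 cm⁴
  hole: d = -3.48784 cm → contributes −3.44594 cm⁴
Total I = 2086.63 cm⁴.

I_xx ≈ 2087 cm⁴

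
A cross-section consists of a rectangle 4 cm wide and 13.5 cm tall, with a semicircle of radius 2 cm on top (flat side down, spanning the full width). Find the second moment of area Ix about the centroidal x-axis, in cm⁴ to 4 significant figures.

Ix ≈ 1147 cm⁴

Split into non-overlapping primitives; take the origin at the lower-left of the bounding box.
Rectangular body: 4 × 13.5, A = 54 cm², y = 6.75 cm, Ī = 820.125 cm⁴.
Semicircular cap: semicircle r = 2, A = 6.28319 cm², y = 14.3488 cm, Ī = 1.75611 cm⁴.
Centroid: ȳ = ΣA·y / ΣA = 7.54201 cm.
Transfer each piece to the centroidal x-axis using Ī + A·d² with d = y − 7.54201:
  rectangular body: d = -0.792009 cm → contributes +853.998 cm⁴
  semicircular cap: d = 6.80682 cm → contributes +292.873 cm⁴
Total I = 1146.87 cm⁴.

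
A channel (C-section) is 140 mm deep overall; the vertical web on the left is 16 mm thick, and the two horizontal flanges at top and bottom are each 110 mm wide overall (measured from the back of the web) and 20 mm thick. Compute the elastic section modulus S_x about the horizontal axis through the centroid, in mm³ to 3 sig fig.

Split into non-overlapping primitives; take the origin at the lower-left of the bounding box.
Web: 16 × 140, A = 2 240 mm², y = 70 mm, Ī = 3 658 667 mm⁴.
Top flange (beyond web): 94 × 20, A = 1 880 mm², y = 130 mm, Ī = 62 667 mm⁴.
Bottom flange (beyond web): 94 × 20, A = 1 880 mm², y = 10 mm, Ī = 62 667 mm⁴.
By symmetry the centroid is at mid-height, ȳ = 70 mm.
Transfer each piece to the horizontal axis through the centroid using Ī + A·d² with d = y − 70:
  web: d = 0 mm → contributes +3 658 667 mm⁴
  top flange (beyond web): d = 60 mm → contributes +6 830 667 mm⁴
  bottom flange (beyond web): d = -60 mm → contributes +6 830 667 mm⁴
Total I = 17 320 000 mm⁴.
Extreme fibre distance c = 70 mm; S = I/c = 247 429 mm³.

S_x ≈ 2.47 × 10⁵ mm³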